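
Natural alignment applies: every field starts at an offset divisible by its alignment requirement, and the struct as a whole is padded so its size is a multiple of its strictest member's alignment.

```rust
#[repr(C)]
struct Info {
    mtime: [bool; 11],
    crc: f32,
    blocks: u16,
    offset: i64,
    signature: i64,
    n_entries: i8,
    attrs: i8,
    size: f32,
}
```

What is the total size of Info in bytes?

48

@0: mtime [11B, align 1] → 11
+1 pad (align 4)
@12: crc [4B, align 4] → 16
@16: blocks [2B, align 2] → 18
+6 pad (align 8)
@24: offset [8B, align 8] → 32
@32: signature [8B, align 8] → 40
@40: n_entries [1B, align 1] → 41
@41: attrs [1B, align 1] → 42
+2 pad (align 4)
@44: size [4B, align 4] → 48
size 48, align 8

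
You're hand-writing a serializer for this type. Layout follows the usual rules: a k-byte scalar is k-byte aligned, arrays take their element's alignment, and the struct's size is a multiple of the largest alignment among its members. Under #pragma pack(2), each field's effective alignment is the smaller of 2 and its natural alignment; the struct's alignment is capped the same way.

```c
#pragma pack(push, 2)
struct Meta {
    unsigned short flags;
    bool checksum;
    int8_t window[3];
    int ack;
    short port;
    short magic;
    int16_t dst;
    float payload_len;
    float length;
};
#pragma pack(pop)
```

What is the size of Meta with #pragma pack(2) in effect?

flags at 0 (size 2, align 2) → ends 2
checksum at 2 (size 1, align 1) → ends 3
window at 3 (size 3, align 1) → ends 6
ack at 6 (size 4, align 2) → ends 10
port at 10 (size 2, align 2) → ends 12
magic at 12 (size 2, align 2) → ends 14
dst at 14 (size 2, align 2) → ends 16
payload_len at 16 (size 4, align 2) → ends 20
length at 20 (size 4, align 2) → ends 24
total 24 bytes, alignment 2

24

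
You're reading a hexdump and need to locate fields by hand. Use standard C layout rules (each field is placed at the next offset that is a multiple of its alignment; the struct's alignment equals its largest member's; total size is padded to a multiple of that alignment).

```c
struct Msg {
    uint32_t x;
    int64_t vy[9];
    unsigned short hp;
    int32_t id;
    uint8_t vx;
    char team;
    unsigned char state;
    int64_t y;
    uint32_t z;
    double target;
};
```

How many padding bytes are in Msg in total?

0..4  x  (4B, 4-aligned)
4..8  -- padding (4B)
8..80  vy  (72B, 8-aligned)
80..82  hp  (2B, 2-aligned)
82..84  -- padding (2B)
84..88  id  (4B, 4-aligned)
88..89  vx  (1B, 1-aligned)
89..90  team  (1B, 1-aligned)
90..91  state  (1B, 1-aligned)
91..96  -- padding (5B)
96..104  y  (8B, 8-aligned)
104..108  z  (4B, 4-aligned)
108..112  -- padding (4B)
112..120  target  (8B, 8-aligned)
sizeof = 120, alignof = 8
data bytes 105, size 120 → padding 15

15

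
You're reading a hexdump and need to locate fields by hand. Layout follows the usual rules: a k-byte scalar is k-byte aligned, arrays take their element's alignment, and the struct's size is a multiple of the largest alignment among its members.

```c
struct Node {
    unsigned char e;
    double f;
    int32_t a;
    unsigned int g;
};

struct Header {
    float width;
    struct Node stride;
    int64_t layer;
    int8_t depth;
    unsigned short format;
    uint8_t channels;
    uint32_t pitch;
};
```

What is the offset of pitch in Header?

Node: @0: e [1B, align 1] → 1; +7 pad (align 8); @8: f [8B, align 8] → 16; @16: a [4B, align 4] → 20; @20: g [4B, align 4] → 24; size 24, align 8
@0: width [4B, align 4] → 4
+4 pad (align 8)
@8: stride [24B, align 8] → 32
@32: layer [8B, align 8] → 40
@40: depth [1B, align 1] → 41
+1 pad (align 2)
@42: format [2B, align 2] → 44
@44: channels [1B, align 1] → 45
+3 pad (align 4)
@48: pitch [4B, align 4] → 52

48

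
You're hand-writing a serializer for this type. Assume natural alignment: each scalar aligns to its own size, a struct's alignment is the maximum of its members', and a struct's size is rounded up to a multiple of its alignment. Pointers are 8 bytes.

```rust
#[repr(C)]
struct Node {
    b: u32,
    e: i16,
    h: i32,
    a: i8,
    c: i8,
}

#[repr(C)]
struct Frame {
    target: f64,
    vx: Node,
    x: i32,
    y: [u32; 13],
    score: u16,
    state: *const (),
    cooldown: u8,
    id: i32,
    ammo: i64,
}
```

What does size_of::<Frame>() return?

112

Node: @0: b [4B, align 4] → 4; @4: e [2B, align 2] → 6; +2 pad (align 4); @8: h [4B, align 4] → 12; @12: a [1B, align 1] → 13; @13: c [1B, align 1] → 14; +2 tail pad (align 4); size 16, align 4
@0: target [8B, align 8] → 8
@8: vx [16B, align 4] → 24
@24: x [4B, align 4] → 28
@28: y [52B, align 4] → 80
@80: score [2B, align 2] → 82
+6 pad (align 8)
@88: state [8B, align 8] → 96
@96: cooldown [1B, align 1] → 97
+3 pad (align 4)
@100: id [4B, align 4] → 104
@104: ammo [8B, align 8] → 112
size 112, align 8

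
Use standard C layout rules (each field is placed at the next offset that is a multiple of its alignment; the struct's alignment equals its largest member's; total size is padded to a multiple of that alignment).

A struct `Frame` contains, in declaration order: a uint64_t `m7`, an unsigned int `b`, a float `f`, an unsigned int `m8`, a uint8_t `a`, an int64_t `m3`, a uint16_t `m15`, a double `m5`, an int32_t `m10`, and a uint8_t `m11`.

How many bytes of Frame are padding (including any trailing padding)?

m7 at 0 (size 8, align 8) → ends 8
b at 8 (size 4, align 4) → ends 12
f at 12 (size 4, align 4) → ends 16
m8 at 16 (size 4, align 4) → ends 20
a at 20 (size 1, align 1) → ends 21
pad 3 to align 8 for m3
m3 at 24 (size 8, align 8) → ends 32
m15 at 32 (size 2, align 2) → ends 34
pad 6 to align 8 for m5
m5 at 40 (size 8, align 8) → ends 48
m10 at 48 (size 4, align 4) → ends 52
m11 at 52 (size 1, align 1) → ends 53
tail pad 3 to reach multiple of 8
total 56 bytes, alignment 8
data bytes 44, size 56 → padding 12

12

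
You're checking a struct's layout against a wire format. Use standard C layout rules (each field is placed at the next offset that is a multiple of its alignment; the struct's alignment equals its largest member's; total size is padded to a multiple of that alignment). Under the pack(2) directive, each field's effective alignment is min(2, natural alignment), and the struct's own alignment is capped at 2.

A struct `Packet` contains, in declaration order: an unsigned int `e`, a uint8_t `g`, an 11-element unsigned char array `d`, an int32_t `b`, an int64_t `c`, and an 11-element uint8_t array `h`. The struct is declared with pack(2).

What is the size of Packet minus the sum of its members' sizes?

e at 0 (size 4, align 2) → ends 4
g at 4 (size 1, align 1) → ends 5
d at 5 (size 11, align 1) → ends 16
b at 16 (size 4, align 2) → ends 20
c at 20 (size 8, align 2) → ends 28
h at 28 (size 11, align 1) → ends 39
tail pad 1 to reach multiple of 2
total 40 bytes, alignment 2
data bytes 39, size 40 → padding 1

1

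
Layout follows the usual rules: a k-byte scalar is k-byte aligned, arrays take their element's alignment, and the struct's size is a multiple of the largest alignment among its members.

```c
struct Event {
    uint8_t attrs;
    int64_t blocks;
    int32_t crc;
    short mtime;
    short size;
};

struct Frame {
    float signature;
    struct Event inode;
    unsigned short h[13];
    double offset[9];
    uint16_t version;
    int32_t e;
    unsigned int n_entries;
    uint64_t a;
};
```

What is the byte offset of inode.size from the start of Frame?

30

Event: 0..1  attrs  (1B, 1-aligned); 1..8  -- padding (7B); 8..16  blocks  (8B, 8-aligned); 16..20  crc  (4B, 4-aligned); 20..22  mtime  (2B, 2-aligned); 22..24  size  (2B, 2-aligned); sizeof = 24, alignof = 8
0..4  signature  (4B, 4-aligned)
4..8  -- padding (4B)
8..32  inode  (24B, 8-aligned)
within Event: size at 22
8 + 22 = 30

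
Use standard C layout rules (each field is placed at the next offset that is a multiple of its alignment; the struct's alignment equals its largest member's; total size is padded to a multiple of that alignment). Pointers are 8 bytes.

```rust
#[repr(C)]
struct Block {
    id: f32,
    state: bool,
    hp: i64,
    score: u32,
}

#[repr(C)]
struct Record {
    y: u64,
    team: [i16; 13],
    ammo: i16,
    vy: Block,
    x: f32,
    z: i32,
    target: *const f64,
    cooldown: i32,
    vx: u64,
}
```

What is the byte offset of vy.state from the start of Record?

44

Block: 0..4  id  (4B, 4-aligned); 4..5  state  (1B, 1-aligned); 5..8  -- padding (3B); 8..16  hp  (8B, 8-aligned); 16..20  score  (4B, 4-aligned); 20..24  -- tail padding (4B); sizeof = 24, alignof = 8
0..8  y  (8B, 8-aligned)
8..34  team  (26B, 2-aligned)
34..36  ammo  (2B, 2-aligned)
36..40  -- padding (4B)
40..64  vy  (24B, 8-aligned)
within Block: state at 4
40 + 4 = 44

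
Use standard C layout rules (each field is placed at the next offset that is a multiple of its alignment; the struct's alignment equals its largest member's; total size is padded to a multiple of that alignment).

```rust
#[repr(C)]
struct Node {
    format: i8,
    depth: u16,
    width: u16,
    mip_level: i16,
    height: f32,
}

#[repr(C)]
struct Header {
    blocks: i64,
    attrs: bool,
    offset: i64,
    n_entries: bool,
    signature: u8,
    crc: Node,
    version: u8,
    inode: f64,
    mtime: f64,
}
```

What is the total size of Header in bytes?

64 bytes

Node: @0: format [1B, align 1] → 1; +1 pad (align 2); @2: depth [2B, align 2] → 4; @4: width [2B, align 2] → 6; @6: mip_level [2B, align 2] → 8; @8: height [4B, align 4] → 12; size 12, align 4
@0: blocks [8B, align 8] → 8
@8: attrs [1B, align 1] → 9
+7 pad (align 8)
@16: offset [8B, align 8] → 24
@24: n_entries [1B, align 1] → 25
@25: signature [1B, align 1] → 26
+2 pad (align 4)
@28: crc [12B, align 4] → 40
@40: version [1B, align 1] → 41
+7 pad (align 8)
@48: inode [8B, align 8] → 56
@56: mtime [8B, align 8] → 64
size 64, align 8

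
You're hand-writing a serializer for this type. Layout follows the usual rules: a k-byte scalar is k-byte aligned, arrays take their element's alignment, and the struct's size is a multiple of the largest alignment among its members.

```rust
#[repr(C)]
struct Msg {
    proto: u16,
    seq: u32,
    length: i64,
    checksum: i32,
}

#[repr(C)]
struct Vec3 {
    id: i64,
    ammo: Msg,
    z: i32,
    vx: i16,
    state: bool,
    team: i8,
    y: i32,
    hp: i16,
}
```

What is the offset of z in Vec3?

32

Msg: 0..2  proto  (2B, 2-aligned); 2..4  -- padding (2B); 4..8  seq  (4B, 4-aligned); 8..16  length  (8B, 8-aligned); 16..20  checksum  (4B, 4-aligned); 20..24  -- tail padding (4B); sizeof = 24, alignof = 8
0..8  id  (8B, 8-aligned)
8..32  ammo  (24B, 8-aligned)
32..36  z  (4B, 4-aligned)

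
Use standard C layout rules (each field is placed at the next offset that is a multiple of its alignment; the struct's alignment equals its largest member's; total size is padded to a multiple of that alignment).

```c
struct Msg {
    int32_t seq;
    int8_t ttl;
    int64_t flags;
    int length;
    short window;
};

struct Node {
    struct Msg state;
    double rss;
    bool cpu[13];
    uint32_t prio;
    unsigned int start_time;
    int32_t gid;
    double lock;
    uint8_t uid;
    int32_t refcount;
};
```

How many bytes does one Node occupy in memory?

80

Msg: 0..4  seq  (4B, 4-aligned); 4..5  ttl  (1B, 1-aligned); 5..8  -- padding (3B); 8..16  flags  (8B, 8-aligned); 16..20  length  (4B, 4-aligned); 20..22  window  (2B, 2-aligned); 22..24  -- tail padding (2B); sizeof = 24, alignof = 8
0..24  state  (24B, 8-aligned)
24..32  rss  (8B, 8-aligned)
32..45  cpu  (13B, 1-aligned)
45..48  -- padding (3B)
48..52  prio  (4B, 4-aligned)
52..56  start_time  (4B, 4-aligned)
56..60  gid  (4B, 4-aligned)
60..64  -- padding (4B)
64..72  lock  (8B, 8-aligned)
72..73  uid  (1B, 1-aligned)
73..76  -- padding (3B)
76..80  refcount  (4B, 4-aligned)
sizeof = 80, alignof = 8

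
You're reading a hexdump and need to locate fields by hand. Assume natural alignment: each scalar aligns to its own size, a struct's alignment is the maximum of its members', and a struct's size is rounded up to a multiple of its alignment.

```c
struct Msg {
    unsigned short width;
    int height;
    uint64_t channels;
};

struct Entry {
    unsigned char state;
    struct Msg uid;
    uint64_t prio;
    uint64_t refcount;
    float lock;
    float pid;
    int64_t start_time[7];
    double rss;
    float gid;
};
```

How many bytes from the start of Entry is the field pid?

Msg: @0: width [2B, align 2] → 2; +2 pad (align 4); @4: height [4B, align 4] → 8; @8: channels [8B, align 8] → 16; size 16, align 8
@0: state [1B, align 1] → 1
+7 pad (align 8)
@8: uid [16B, align 8] → 24
@24: prio [8B, align 8] → 32
@32: refcount [8B, align 8] → 40
@40: lock [4B, align 4] → 44
@44: pid [4B, align 4] → 48

44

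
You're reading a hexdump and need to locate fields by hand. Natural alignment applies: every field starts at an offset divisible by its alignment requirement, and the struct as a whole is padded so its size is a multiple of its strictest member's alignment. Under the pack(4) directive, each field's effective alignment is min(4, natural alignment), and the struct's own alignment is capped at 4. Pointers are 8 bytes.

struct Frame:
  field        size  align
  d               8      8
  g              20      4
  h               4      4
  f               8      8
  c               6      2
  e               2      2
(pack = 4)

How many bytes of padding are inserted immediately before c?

d at 0 (size 8, align 4) → ends 8
g at 8 (size 20, align 4) → ends 28
h at 28 (size 4, align 4) → ends 32
f at 32 (size 8, align 4) → ends 40
c at 40 (size 6, align 2) → ends 46

0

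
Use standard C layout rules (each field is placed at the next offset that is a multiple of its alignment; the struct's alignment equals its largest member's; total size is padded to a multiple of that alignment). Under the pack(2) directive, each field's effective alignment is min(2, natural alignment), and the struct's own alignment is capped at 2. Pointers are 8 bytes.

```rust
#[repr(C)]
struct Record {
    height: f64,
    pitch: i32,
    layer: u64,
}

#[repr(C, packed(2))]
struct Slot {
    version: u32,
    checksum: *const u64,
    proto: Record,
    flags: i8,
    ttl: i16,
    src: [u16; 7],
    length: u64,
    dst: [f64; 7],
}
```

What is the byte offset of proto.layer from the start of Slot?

Record: height at 0 (size 8, align 8) → ends 8; pitch at 8 (size 4, align 4) → ends 12; pad 4 to align 8 for layer; layer at 16 (size 8, align 8) → ends 24; total 24 bytes, alignment 8
version at 0 (size 4, align 2) → ends 4
checksum at 4 (size 8, align 2) → ends 12
proto at 12 (size 24, align 2) → ends 36
within Record: layer at 16
12 + 16 = 28

28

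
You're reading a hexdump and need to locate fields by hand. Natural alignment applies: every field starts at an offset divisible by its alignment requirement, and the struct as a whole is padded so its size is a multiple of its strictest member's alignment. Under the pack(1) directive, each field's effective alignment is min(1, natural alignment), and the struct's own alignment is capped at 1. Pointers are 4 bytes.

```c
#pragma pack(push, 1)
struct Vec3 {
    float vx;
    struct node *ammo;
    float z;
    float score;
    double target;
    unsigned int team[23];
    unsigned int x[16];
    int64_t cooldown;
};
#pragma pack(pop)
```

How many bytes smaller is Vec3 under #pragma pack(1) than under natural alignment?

4

natural layout:
  0..4  vx  (4B, 4-aligned)
  4..8  ammo  (4B, 4-aligned)
  8..12  z  (4B, 4-aligned)
  12..16  score  (4B, 4-aligned)
  16..24  target  (8B, 8-aligned)
  24..116  team  (92B, 4-aligned)
  116..180  x  (64B, 4-aligned)
  180..184  -- padding (4B)
  184..192  cooldown  (8B, 8-aligned)
  sizeof = 192, alignof = 8
packed(1) layout:
  0..4  vx  (4B, 1-aligned)
  4..8  ammo  (4B, 1-aligned)
  8..12  z  (4B, 1-aligned)
  12..16  score  (4B, 1-aligned)
  16..24  target  (8B, 1-aligned)
  24..116  team  (92B, 1-aligned)
  116..180  x  (64B, 1-aligned)
  180..188  cooldown  (8B, 1-aligned)
  sizeof = 188, alignof = 1
192 − 188 = 4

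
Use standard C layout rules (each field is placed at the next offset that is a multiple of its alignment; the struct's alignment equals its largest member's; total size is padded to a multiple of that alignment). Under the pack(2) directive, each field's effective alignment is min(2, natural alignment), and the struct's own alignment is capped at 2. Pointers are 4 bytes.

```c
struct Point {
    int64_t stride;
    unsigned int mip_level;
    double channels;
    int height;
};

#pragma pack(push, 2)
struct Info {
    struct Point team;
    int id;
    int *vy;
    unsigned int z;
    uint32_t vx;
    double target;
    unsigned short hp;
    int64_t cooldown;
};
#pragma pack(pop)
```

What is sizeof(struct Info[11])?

726

Point: 0..8  stride  (8B, 8-aligned); 8..12  mip_level  (4B, 4-aligned); 12..16  -- padding (4B); 16..24  channels  (8B, 8-aligned); 24..28  height  (4B, 4-aligned); 28..32  -- tail padding (4B); sizeof = 32, alignof = 8
0..32  team  (32B, 2-aligned)
32..36  id  (4B, 2-aligned)
36..40  vy  (4B, 2-aligned)
40..44  z  (4B, 2-aligned)
44..48  vx  (4B, 2-aligned)
48..56  target  (8B, 2-aligned)
56..58  hp  (2B, 2-aligned)
58..66  cooldown  (8B, 2-aligned)
sizeof = 66, alignof = 2
array of 11: 11 × 66 = 726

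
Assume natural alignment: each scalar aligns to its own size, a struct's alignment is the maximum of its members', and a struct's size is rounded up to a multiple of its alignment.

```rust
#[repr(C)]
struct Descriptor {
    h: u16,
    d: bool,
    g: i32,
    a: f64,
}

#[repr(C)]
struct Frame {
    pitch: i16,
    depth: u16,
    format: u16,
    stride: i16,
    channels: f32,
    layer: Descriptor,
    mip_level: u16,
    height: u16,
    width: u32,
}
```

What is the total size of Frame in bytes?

Descriptor: @0: h [2B, align 2] → 2; @2: d [1B, align 1] → 3; +1 pad (align 4); @4: g [4B, align 4] → 8; @8: a [8B, align 8] → 16; size 16, align 8
@0: pitch [2B, align 2] → 2
@2: depth [2B, align 2] → 4
@4: format [2B, align 2] → 6
@6: stride [2B, align 2] → 8
@8: channels [4B, align 4] → 12
+4 pad (align 8)
@16: layer [16B, align 8] → 32
@32: mip_level [2B, align 2] → 34
@34: height [2B, align 2] → 36
@36: width [4B, align 4] → 40
size 40, align 8

40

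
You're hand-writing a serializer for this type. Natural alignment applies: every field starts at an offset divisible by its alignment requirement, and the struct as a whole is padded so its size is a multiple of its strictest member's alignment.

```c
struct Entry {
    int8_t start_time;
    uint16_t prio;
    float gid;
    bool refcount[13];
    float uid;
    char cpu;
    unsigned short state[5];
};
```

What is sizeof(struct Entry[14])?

560

@0: start_time [1B, align 1] → 1
+1 pad (align 2)
@2: prio [2B, align 2] → 4
@4: gid [4B, align 4] → 8
@8: refcount [13B, align 1] → 21
+3 pad (align 4)
@24: uid [4B, align 4] → 28
@28: cpu [1B, align 1] → 29
+1 pad (align 2)
@30: state [10B, align 2] → 40
size 40, align 4
array of 14: 14 × 40 = 560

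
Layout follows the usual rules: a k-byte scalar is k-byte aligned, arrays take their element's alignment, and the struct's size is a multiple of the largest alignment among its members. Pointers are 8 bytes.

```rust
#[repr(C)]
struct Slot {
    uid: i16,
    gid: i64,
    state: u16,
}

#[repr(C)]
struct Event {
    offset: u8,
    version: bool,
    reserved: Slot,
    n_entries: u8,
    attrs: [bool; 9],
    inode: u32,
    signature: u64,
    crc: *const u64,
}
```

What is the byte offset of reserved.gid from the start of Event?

Slot: uid at 0 (size 2, align 2) → ends 2; pad 6 to align 8 for gid; gid at 8 (size 8, align 8) → ends 16; state at 16 (size 2, align 2) → ends 18; tail pad 6 to reach multiple of 8; total 24 bytes, alignment 8
offset at 0 (size 1, align 1) → ends 1
version at 1 (size 1, align 1) → ends 2
pad 6 to align 8 for reserved
reserved at 8 (size 24, align 8) → ends 32
within Slot: gid at 8
8 + 8 = 16

16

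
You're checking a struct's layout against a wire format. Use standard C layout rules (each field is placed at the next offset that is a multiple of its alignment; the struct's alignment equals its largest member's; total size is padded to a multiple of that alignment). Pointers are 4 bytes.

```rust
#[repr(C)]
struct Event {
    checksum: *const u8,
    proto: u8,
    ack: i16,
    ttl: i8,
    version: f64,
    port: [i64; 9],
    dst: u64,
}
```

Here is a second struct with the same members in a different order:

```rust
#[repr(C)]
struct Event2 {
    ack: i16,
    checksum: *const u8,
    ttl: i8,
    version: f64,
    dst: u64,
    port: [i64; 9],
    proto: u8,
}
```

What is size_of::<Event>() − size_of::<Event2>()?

-8

0..4  checksum  (4B, 4-aligned)
4..5  proto  (1B, 1-aligned)
5..6  -- padding (1B)
6..8  ack  (2B, 2-aligned)
8..9  ttl  (1B, 1-aligned)
9..16  -- padding (7B)
16..24  version  (8B, 8-aligned)
24..96  port  (72B, 8-aligned)
96..104  dst  (8B, 8-aligned)
sizeof = 104, alignof = 8
— Event2 —
0..2  ack  (2B, 2-aligned)
2..4  -- padding (2B)
4..8  checksum  (4B, 4-aligned)
8..9  ttl  (1B, 1-aligned)
9..16  -- padding (7B)
16..24  version  (8B, 8-aligned)
24..32  dst  (8B, 8-aligned)
32..104  port  (72B, 8-aligned)
104..105  proto  (1B, 1-aligned)
105..112  -- tail padding (7B)
sizeof = 112, alignof = 8
104 − 112 = -8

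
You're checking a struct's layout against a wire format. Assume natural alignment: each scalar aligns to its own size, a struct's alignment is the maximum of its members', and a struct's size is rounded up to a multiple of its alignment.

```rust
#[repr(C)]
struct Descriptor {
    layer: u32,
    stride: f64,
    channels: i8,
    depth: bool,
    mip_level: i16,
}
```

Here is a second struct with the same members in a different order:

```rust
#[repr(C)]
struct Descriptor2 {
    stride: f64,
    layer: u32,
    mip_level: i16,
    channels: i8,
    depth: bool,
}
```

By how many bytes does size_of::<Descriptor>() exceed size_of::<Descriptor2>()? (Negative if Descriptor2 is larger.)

layer at 0 (size 4, align 4) → ends 4
pad 4 to align 8 for stride
stride at 8 (size 8, align 8) → ends 16
channels at 16 (size 1, align 1) → ends 17
depth at 17 (size 1, align 1) → ends 18
mip_level at 18 (size 2, align 2) → ends 20
tail pad 4 to reach multiple of 8
total 24 bytes, alignment 8
— Descriptor2 —
stride at 0 (size 8, align 8) → ends 8
layer at 8 (size 4, align 4) → ends 12
mip_level at 12 (size 2, align 2) → ends 14
channels at 14 (size 1, align 1) → ends 15
depth at 15 (size 1, align 1) → ends 16
total 16 bytes, alignment 8
24 − 16 = 8

8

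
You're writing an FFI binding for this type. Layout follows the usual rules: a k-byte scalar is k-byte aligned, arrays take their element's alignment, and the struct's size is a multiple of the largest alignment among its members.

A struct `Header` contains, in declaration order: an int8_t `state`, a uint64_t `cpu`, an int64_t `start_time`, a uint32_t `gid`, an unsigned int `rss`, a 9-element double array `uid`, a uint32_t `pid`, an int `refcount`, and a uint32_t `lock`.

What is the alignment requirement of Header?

8

member alignments: state=1, cpu=8, start_time=8, gid=4, rss=4, uid=8, pid=4, refcount=4, lock=4
max = 8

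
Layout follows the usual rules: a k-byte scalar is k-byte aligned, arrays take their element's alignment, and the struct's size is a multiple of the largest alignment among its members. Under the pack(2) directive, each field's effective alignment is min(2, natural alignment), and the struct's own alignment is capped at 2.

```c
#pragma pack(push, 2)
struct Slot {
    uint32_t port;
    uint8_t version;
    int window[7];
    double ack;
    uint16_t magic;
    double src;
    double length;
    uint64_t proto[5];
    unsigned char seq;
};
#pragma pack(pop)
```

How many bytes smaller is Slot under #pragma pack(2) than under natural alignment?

18

natural layout:
  @0: port [4B, align 4] → 4
  @4: version [1B, align 1] → 5
  +3 pad (align 4)
  @8: window [28B, align 4] → 36
  +4 pad (align 8)
  @40: ack [8B, align 8] → 48
  @48: magic [2B, align 2] → 50
  +6 pad (align 8)
  @56: src [8B, align 8] → 64
  @64: length [8B, align 8] → 72
  @72: proto [40B, align 8] → 112
  @112: seq [1B, align 1] → 113
  +7 tail pad (align 8)
  size 120, align 8
packed(2) layout:
  @0: port [4B, align 2] → 4
  @4: version [1B, align 1] → 5
  +1 pad (align 2)
  @6: window [28B, align 2] → 34
  @34: ack [8B, align 2] → 42
  @42: magic [2B, align 2] → 44
  @44: src [8B, align 2] → 52
  @52: length [8B, align 2] → 60
  @60: proto [40B, align 2] → 100
  @100: seq [1B, align 1] → 101
  +1 tail pad (align 2)
  size 102, align 2
120 − 102 = 18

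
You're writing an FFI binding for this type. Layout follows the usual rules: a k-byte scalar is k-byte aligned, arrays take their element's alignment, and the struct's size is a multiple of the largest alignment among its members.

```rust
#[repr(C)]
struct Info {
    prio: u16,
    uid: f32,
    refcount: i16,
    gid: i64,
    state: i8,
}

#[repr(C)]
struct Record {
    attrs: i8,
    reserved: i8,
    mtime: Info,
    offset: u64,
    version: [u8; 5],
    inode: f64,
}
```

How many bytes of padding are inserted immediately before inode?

3

Info: prio at 0 (size 2, align 2) → ends 2; pad 2 to align 4 for uid; uid at 4 (size 4, align 4) → ends 8; refcount at 8 (size 2, align 2) → ends 10; pad 6 to align 8 for gid; gid at 16 (size 8, align 8) → ends 24; state at 24 (size 1, align 1) → ends 25; tail pad 7 to reach multiple of 8; total 32 bytes, alignment 8
attrs at 0 (size 1, align 1) → ends 1
reserved at 1 (size 1, align 1) → ends 2
pad 6 to align 8 for mtime
mtime at 8 (size 32, align 8) → ends 40
offset at 40 (size 8, align 8) → ends 48
version at 48 (size 5, align 1) → ends 53
pad 3 to align 8 for inode
inode at 56 (size 8, align 8) → ends 64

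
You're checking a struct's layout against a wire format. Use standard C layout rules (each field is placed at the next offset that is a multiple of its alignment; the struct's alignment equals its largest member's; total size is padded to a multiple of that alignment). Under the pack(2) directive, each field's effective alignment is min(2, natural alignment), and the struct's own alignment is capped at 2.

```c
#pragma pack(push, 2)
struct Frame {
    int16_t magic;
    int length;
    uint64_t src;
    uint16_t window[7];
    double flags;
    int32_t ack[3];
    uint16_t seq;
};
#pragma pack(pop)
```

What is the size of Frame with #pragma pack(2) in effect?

magic at 0 (size 2, align 2) → ends 2
length at 2 (size 4, align 2) → ends 6
src at 6 (size 8, align 2) → ends 14
window at 14 (size 14, align 2) → ends 28
flags at 28 (size 8, align 2) → ends 36
ack at 36 (size 12, align 2) → ends 48
seq at 48 (size 2, align 2) → ends 50
total 50 bytes, alignment 2

50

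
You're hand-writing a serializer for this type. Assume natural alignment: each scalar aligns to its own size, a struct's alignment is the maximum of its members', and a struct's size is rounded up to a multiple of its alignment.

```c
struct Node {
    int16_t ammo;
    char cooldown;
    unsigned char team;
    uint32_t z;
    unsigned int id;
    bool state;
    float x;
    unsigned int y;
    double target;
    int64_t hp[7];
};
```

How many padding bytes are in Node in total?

3

@0: ammo [2B, align 2] → 2
@2: cooldown [1B, align 1] → 3
@3: team [1B, align 1] → 4
@4: z [4B, align 4] → 8
@8: id [4B, align 4] → 12
@12: state [1B, align 1] → 13
+3 pad (align 4)
@16: x [4B, align 4] → 20
@20: y [4B, align 4] → 24
@24: target [8B, align 8] → 32
@32: hp [56B, align 8] → 88
size 88, align 8
data bytes 85, size 88 → padding 3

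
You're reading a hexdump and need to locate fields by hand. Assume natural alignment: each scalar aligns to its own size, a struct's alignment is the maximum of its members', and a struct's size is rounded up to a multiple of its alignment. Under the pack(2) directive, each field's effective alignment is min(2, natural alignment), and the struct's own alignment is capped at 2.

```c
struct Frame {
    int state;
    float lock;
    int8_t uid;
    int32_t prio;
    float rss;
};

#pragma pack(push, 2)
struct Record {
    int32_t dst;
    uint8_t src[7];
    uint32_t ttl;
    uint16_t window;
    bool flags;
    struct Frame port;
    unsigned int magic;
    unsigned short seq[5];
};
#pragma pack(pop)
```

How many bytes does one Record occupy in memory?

54 bytes

Frame: 0..4  state  (4B, 4-aligned); 4..8  lock  (4B, 4-aligned); 8..9  uid  (1B, 1-aligned); 9..12  -- padding (3B); 12..16  prio  (4B, 4-aligned); 16..20  rss  (4B, 4-aligned); sizeof = 20, alignof = 4
0..4  dst  (4B, 2-aligned)
4..11  src  (7B, 1-aligned)
11..12  -- padding (1B)
12..16  ttl  (4B, 2-aligned)
16..18  window  (2B, 2-aligned)
18..19  flags  (1B, 1-aligned)
19..20  -- padding (1B)
20..40  port  (20B, 2-aligned)
40..44  magic  (4B, 2-aligned)
44..54  seq  (10B, 2-aligned)
sizeof = 54, alignof = 2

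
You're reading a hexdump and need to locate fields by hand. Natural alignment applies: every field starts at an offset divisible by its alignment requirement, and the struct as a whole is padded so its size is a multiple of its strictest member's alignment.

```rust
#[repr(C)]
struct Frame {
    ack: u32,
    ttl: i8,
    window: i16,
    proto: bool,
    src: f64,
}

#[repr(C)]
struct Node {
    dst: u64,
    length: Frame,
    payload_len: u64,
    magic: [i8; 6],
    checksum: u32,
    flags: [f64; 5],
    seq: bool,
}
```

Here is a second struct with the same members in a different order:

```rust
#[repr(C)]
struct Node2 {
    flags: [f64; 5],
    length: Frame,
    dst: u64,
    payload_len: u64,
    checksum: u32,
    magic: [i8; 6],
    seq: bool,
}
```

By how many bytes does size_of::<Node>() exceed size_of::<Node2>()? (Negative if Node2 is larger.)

Frame: 0..4  ack  (4B, 4-aligned); 4..5  ttl  (1B, 1-aligned); 5..6  -- padding (1B); 6..8  window  (2B, 2-aligned); 8..9  proto  (1B, 1-aligned); 9..16  -- padding (7B); 16..24  src  (8B, 8-aligned); sizeof = 24, alignof = 8
0..8  dst  (8B, 8-aligned)
8..32  length  (24B, 8-aligned)
32..40  payload_len  (8B, 8-aligned)
40..46  magic  (6B, 1-aligned)
46..48  -- padding (2B)
48..52  checksum  (4B, 4-aligned)
52..56  -- padding (4B)
56..96  flags  (40B, 8-aligned)
96..97  seq  (1B, 1-aligned)
97..104  -- tail padding (7B)
sizeof = 104, alignof = 8
— Node2 —
0..40  flags  (40B, 8-aligned)
40..64  length  (24B, 8-aligned)
64..72  dst  (8B, 8-aligned)
72..80  payload_len  (8B, 8-aligned)
80..84  checksum  (4B, 4-aligned)
84..90  magic  (6B, 1-aligned)
90..91  seq  (1B, 1-aligned)
91..96  -- tail padding (5B)
sizeof = 96, alignof = 8
104 − 96 = 8

8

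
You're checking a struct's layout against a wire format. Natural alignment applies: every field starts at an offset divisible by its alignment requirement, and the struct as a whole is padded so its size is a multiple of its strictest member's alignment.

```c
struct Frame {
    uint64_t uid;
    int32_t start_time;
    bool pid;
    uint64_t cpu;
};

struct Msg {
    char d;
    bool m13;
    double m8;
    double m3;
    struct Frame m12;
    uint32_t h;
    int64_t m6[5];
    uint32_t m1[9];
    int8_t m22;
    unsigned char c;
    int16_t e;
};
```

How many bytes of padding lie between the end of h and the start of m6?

Frame: uid at 0 (size 8, align 8) → ends 8; start_time at 8 (size 4, align 4) → ends 12; pid at 12 (size 1, align 1) → ends 13; pad 3 to align 8 for cpu; cpu at 16 (size 8, align 8) → ends 24; total 24 bytes, alignment 8
d at 0 (size 1, align 1) → ends 1
m13 at 1 (size 1, align 1) → ends 2
pad 6 to align 8 for m8
m8 at 8 (size 8, align 8) → ends 16
m3 at 16 (size 8, align 8) → ends 24
m12 at 24 (size 24, align 8) → ends 48
h at 48 (size 4, align 4) → ends 52
pad 4 to align 8 for m6
m6 at 56 (size 40, align 8) → ends 96

4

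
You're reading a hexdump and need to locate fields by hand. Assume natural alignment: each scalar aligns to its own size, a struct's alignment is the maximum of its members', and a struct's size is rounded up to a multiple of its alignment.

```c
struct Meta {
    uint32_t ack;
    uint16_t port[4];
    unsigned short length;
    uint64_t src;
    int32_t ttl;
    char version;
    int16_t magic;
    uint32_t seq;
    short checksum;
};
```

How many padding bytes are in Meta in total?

0..4  ack  (4B, 4-aligned)
4..12  port  (8B, 2-aligned)
12..14  length  (2B, 2-aligned)
14..16  -- padding (2B)
16..24  src  (8B, 8-aligned)
24..28  ttl  (4B, 4-aligned)
28..29  version  (1B, 1-aligned)
29..30  -- padding (1B)
30..32  magic  (2B, 2-aligned)
32..36  seq  (4B, 4-aligned)
36..38  checksum  (2B, 2-aligned)
38..40  -- tail padding (2B)
sizeof = 40, alignof = 8
data bytes 35, size 40 → padding 5

5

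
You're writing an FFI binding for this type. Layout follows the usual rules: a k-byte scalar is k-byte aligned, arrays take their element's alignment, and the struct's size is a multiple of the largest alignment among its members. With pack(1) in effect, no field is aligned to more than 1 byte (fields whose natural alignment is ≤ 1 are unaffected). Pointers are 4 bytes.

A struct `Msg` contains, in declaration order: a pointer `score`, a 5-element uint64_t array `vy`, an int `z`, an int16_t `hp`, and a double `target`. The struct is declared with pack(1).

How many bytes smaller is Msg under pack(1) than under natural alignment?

6

natural layout:
  score at 0 (size 4, align 4) → ends 4
  pad 4 to align 8 for vy
  vy at 8 (size 40, align 8) → ends 48
  z at 48 (size 4, align 4) → ends 52
  hp at 52 (size 2, align 2) → ends 54
  pad 2 to align 8 for target
  target at 56 (size 8, align 8) → ends 64
  total 64 bytes, alignment 8
packed(1) layout:
  score at 0 (size 4, align 1) → ends 4
  vy at 4 (size 40, align 1) → ends 44
  z at 44 (size 4, align 1) → ends 48
  hp at 48 (size 2, align 1) → ends 50
  target at 50 (size 8, align 1) → ends 58
  total 58 bytes, alignment 1
64 − 58 = 6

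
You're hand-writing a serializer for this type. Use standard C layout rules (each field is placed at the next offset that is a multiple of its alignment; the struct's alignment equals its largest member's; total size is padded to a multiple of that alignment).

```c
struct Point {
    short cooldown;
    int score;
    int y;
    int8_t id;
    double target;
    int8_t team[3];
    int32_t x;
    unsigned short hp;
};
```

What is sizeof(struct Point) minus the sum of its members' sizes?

cooldown at 0 (size 2, align 2) → ends 2
pad 2 to align 4 for score
score at 4 (size 4, align 4) → ends 8
y at 8 (size 4, align 4) → ends 12
id at 12 (size 1, align 1) → ends 13
pad 3 to align 8 for target
target at 16 (size 8, align 8) → ends 24
team at 24 (size 3, align 1) → ends 27
pad 1 to align 4 for x
x at 28 (size 4, align 4) → ends 32
hp at 32 (size 2, align 2) → ends 34
tail pad 6 to reach multiple of 8
total 40 bytes, alignment 8
data bytes 28, size 40 → padding 12

12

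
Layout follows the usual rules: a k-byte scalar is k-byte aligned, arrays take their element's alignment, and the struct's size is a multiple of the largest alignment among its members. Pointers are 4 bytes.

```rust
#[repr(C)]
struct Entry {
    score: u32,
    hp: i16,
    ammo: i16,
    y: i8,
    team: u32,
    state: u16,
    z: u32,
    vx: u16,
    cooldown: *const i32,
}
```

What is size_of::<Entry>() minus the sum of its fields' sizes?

7

@0: score [4B, align 4] → 4
@4: hp [2B, align 2] → 6
@6: ammo [2B, align 2] → 8
@8: y [1B, align 1] → 9
+3 pad (align 4)
@12: team [4B, align 4] → 16
@16: state [2B, align 2] → 18
+2 pad (align 4)
@20: z [4B, align 4] → 24
@24: vx [2B, align 2] → 26
+2 pad (align 4)
@28: cooldown [4B, align 4] → 32
size 32, align 4
data bytes 25, size 32 → padding 7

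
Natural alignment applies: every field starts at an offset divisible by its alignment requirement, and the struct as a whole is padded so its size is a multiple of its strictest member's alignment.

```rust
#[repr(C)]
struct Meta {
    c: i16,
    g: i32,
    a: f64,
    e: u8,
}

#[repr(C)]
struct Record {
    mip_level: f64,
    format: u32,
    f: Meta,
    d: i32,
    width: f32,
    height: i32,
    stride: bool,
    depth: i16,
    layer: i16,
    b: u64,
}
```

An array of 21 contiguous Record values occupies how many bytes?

1512

Meta: c at 0 (size 2, align 2) → ends 2; pad 2 to align 4 for g; g at 4 (size 4, align 4) → ends 8; a at 8 (size 8, align 8) → ends 16; e at 16 (size 1, align 1) → ends 17; tail pad 7 to reach multiple of 8; total 24 bytes, alignment 8
mip_level at 0 (size 8, align 8) → ends 8
format at 8 (size 4, align 4) → ends 12
pad 4 to align 8 for f
f at 16 (size 24, align 8) → ends 40
d at 40 (size 4, align 4) → ends 44
width at 44 (size 4, align 4) → ends 48
height at 48 (size 4, align 4) → ends 52
stride at 52 (size 1, align 1) → ends 53
pad 1 to align 2 for depth
depth at 54 (size 2, align 2) → ends 56
layer at 56 (size 2, align 2) → ends 58
pad 6 to align 8 for b
b at 64 (size 8, align 8) → ends 72
total 72 bytes, alignment 8
array of 21: 21 × 72 = 1512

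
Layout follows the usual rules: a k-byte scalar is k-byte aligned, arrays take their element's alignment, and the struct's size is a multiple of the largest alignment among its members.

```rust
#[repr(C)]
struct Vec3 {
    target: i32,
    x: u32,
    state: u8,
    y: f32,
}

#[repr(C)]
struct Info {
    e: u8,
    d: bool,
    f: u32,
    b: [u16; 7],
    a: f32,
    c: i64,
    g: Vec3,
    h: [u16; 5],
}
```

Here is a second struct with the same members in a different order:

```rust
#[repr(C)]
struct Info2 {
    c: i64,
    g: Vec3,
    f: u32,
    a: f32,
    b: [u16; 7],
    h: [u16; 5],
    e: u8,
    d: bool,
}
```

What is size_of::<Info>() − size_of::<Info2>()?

8

Vec3: @0: target [4B, align 4] → 4; @4: x [4B, align 4] → 8; @8: state [1B, align 1] → 9; +3 pad (align 4); @12: y [4B, align 4] → 16; size 16, align 4
@0: e [1B, align 1] → 1
@1: d [1B, align 1] → 2
+2 pad (align 4)
@4: f [4B, align 4] → 8
@8: b [14B, align 2] → 22
+2 pad (align 4)
@24: a [4B, align 4] → 28
+4 pad (align 8)
@32: c [8B, align 8] → 40
@40: g [16B, align 4] → 56
@56: h [10B, align 2] → 66
+6 tail pad (align 8)
size 72, align 8
— Info2 —
@0: c [8B, align 8] → 8
@8: g [16B, align 4] → 24
@24: f [4B, align 4] → 28
@28: a [4B, align 4] → 32
@32: b [14B, align 2] → 46
@46: h [10B, align 2] → 56
@56: e [1B, align 1] → 57
@57: d [1B, align 1] → 58
+6 tail pad (align 8)
size 64, align 8
72 − 64 = 8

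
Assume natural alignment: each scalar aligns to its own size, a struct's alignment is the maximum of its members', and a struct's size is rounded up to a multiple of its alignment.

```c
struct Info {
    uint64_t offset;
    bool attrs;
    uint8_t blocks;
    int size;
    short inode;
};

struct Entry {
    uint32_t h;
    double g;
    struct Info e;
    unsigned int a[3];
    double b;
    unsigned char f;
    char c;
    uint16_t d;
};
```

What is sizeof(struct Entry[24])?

1728

Info: @0: offset [8B, align 8] → 8; @8: attrs [1B, align 1] → 9; @9: blocks [1B, align 1] → 10; +2 pad (align 4); @12: size [4B, align 4] → 16; @16: inode [2B, align 2] → 18; +6 tail pad (align 8); size 24, align 8
@0: h [4B, align 4] → 4
+4 pad (align 8)
@8: g [8B, align 8] → 16
@16: e [24B, align 8] → 40
@40: a [12B, align 4] → 52
+4 pad (align 8)
@56: b [8B, align 8] → 64
@64: f [1B, align 1] → 65
@65: c [1B, align 1] → 66
@66: d [2B, align 2] → 68
+4 tail pad (align 8)
size 72, align 8
array of 24: 24 × 72 = 1728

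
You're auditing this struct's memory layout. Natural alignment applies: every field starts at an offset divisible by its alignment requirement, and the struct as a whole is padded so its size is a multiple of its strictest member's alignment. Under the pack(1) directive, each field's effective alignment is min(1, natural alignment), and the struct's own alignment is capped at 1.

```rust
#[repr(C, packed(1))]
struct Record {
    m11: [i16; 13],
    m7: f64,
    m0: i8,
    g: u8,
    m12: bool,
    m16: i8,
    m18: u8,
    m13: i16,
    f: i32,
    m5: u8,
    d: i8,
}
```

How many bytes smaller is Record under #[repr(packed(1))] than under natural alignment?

natural layout:
  @0: m11 [26B, align 2] → 26
  +6 pad (align 8)
  @32: m7 [8B, align 8] → 40
  @40: m0 [1B, align 1] → 41
  @41: g [1B, align 1] → 42
  @42: m12 [1B, align 1] → 43
  @43: m16 [1B, align 1] → 44
  @44: m18 [1B, align 1] → 45
  +1 pad (align 2)
  @46: m13 [2B, align 2] → 48
  @48: f [4B, align 4] → 52
  @52: m5 [1B, align 1] → 53
  @53: d [1B, align 1] → 54
  +2 tail pad (align 8)
  size 56, align 8
packed(1) layout:
  @0: m11 [26B, align 1] → 26
  @26: m7 [8B, align 1] → 34
  @34: m0 [1B, align 1] → 35
  @35: g [1B, align 1] → 36
  @36: m12 [1B, align 1] → 37
  @37: m16 [1B, align 1] → 38
  @38: m18 [1B, align 1] → 39
  @39: m13 [2B, align 1] → 41
  @41: f [4B, align 1] → 45
  @45: m5 [1B, align 1] → 46
  @46: d [1B, align 1] → 47
  size 47, align 1
56 − 47 = 9

9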